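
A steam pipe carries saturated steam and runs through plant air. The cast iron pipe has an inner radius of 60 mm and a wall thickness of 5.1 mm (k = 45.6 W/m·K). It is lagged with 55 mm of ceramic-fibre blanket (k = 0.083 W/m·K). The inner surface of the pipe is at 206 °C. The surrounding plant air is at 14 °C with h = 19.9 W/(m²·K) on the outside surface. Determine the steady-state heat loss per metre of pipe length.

Cylindrical conduction, so R = ln(r₂/r₁)/(2πkL) per layer, in series:
R_cast iron pipe wall = ln(65.1/60)/(2π×45.6×1) = 2.847×10^-4 K/W
R_ceramic-fibre blanket = ln(120.1/65.1)/(2π×0.083×1) = 1.174 K/W
R_outer film = 1/(h_o·2πr_oL) = 1/(19.9×2π×0.1201×1) = 0.06659 K/W
R_total = 1.241 K/W
Q = ΔT/R_total = 192/1.241

q′ ≈ 155 W/m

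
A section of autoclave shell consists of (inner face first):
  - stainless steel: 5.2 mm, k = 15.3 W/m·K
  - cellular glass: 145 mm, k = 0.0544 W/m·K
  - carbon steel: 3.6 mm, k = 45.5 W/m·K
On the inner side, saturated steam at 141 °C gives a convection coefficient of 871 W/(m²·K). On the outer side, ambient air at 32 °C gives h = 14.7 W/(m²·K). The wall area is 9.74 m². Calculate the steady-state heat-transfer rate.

Using the resistance-network approach (series):
R_inner film = 1/(h_i·A) = 1/(871×9.74) = 1.179×10^-4 K/W
R_stainless steel = L/(kA) = 0.0052/(15.3×9.74) = 3.489×10^-5 K/W
R_cellular glass = L/(kA) = 0.145/(0.0544×9.74) = 0.2737 K/W
R_carbon steel = L/(kA) = 0.0036/(45.5×9.74) = 8.123×10^-6 K/W
R_outer film = 1/(h_o·A) = 1/(14.7×9.74) = 0.006984 K/W
R_total = 0.2808 K/W
Q = ΔT / R_total = 109 / 0.2808

Q ≈ 388 W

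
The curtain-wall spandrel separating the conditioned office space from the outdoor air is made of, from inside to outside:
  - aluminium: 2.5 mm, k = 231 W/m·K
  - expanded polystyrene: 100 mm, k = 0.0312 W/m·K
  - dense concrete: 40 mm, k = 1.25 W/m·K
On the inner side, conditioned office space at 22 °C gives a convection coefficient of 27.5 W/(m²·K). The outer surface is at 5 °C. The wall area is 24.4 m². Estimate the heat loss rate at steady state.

Using the resistance-network approach (series):
R_inner film = 1/(h_i·A) = 1/(27.5×24.4) = 0.00149 K/W
R_aluminium = L/(kA) = 0.0025/(231×24.4) = 4.435×10^-7 K/W
R_expanded polystyrene = L/(kA) = 0.1/(0.0312×24.4) = 0.1314 K/W
R_dense concrete = L/(kA) = 0.04/(1.25×24.4) = 0.001311 K/W
R_total = 0.1342 K/W
Q = ΔT / R_total = 17 / 0.1342

Q ≈ 127 W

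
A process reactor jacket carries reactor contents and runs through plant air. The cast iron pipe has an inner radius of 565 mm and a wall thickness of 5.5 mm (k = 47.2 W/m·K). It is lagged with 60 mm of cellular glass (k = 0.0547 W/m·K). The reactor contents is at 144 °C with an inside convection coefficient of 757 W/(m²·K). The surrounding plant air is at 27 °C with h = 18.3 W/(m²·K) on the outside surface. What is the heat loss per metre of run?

q′ ≈ 383 W/m

Cylindrical conduction, so R = ln(r₂/r₁)/(2πkL) per layer, in series:
R_inner film = 1/(h_i·2πr₁L) = 1/(757×2π×0.565×1) = 3.721×10^-4 K/W
R_cast iron pipe wall = ln(570.5/565)/(2π×47.2×1) = 3.267×10^-5 K/W
R_cellular glass = ln(630.5/570.5)/(2π×0.0547×1) = 0.291 K/W
R_outer film = 1/(h_o·2πr_oL) = 1/(18.3×2π×0.6305×1) = 0.01379 K/W
R_total = 0.3052 K/W
Q = ΔT/R_total = 117/0.3052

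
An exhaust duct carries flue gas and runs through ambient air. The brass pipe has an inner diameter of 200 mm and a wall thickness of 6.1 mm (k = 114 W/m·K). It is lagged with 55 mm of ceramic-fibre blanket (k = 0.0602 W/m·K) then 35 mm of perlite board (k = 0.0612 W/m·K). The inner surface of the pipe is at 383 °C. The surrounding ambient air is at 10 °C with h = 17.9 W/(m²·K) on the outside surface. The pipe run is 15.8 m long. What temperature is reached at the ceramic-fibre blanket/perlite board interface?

Per-layer cylindrical resistances, series-summed:
R_brass pipe wall = ln(106.1/100)/(2π×114×15.8) = 5.232×10^-6 K/W
R_ceramic-fibre blanket = ln(161.1/106.1)/(2π×0.0602×15.8) = 0.06988 K/W
R_perlite board = ln(196.1/161.1)/(2π×0.0612×15.8) = 0.03236 K/W
R_outer film = 1/(h_o·2πr_oL) = 1/(17.9×2π×0.1961×15.8) = 0.00287 K/W
R_total = 0.1051 K/W
Q = ΔT/R_total = 373/0.1051
Q = 3550 W
T_interface = T_inner − Q·ΣR(inner→interface) = 383 − 3550×0.06989

T ≈ 135 °C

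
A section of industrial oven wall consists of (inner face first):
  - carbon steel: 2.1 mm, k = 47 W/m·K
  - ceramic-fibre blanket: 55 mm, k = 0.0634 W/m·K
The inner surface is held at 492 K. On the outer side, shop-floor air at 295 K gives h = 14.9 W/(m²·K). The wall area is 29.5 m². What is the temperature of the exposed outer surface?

T ≈ 309 K

Series thermal resistances:
R_carbon steel = L/(kA) = 0.0021/(47×29.5) = 1.515×10^-6 K/W
R_ceramic-fibre blanket = L/(kA) = 0.055/(0.0634×29.5) = 0.02941 K/W
R_outer film = 1/(h_o·A) = 1/(14.9×29.5) = 0.002275 K/W
R_total = 0.03168 K/W;  Q = ΔT/R_total = 197/0.03168 = 6218 W
T_interface = T_inner − Q·ΣR(inner→interface) = 492 − 6220×0.02941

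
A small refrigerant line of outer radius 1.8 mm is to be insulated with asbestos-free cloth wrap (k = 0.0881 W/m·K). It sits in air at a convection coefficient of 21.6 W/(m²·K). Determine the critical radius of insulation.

For a cylinder r_cr = k/h = 0.0881/21.6
r_cr = 4.08 mm; since the bare radius (1.8 mm) is below r_cr, adding a thin layer of insulation will *increase* heat loss.

r_cr ≈ 4.08 mm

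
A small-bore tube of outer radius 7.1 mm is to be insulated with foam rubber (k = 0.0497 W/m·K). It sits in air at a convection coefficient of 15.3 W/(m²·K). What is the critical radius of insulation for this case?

r_cr ≈ 3.25 mm

For a cylinder r_cr = k/h = 0.0497/15.3
r_cr = 3.25 mm; since the bare radius (7.1 mm) is above r_cr, any added insulation will reduce heat loss.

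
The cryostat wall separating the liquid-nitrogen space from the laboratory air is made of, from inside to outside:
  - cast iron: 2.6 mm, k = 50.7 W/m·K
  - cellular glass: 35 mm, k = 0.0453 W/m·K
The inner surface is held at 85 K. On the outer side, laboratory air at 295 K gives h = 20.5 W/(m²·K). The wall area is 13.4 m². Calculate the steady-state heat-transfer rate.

Thermal resistances in series:
R_cast iron = L/(kA) = 0.0026/(50.7×13.4) = 3.827×10^-6 K/W
R_cellular glass = L/(kA) = 0.035/(0.0453×13.4) = 0.05766 K/W
R_outer film = 1/(h_o·A) = 1/(20.5×13.4) = 0.00364 K/W
R_total = 0.0613 K/W
Q = ΔT / R_total = 210 / 0.0613

Q ≈ 3430 W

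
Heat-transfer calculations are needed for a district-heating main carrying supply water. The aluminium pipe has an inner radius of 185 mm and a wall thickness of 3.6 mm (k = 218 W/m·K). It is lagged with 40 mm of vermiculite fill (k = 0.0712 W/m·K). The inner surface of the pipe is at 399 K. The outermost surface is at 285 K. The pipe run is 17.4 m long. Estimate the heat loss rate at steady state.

For a radial system each layer contributes R = ln(r_out/r_in)/(2πkL); films add R = 1/(hA).
R_aluminium pipe wall = ln(188.6/185)/(2π×218×17.4) = 8.086×10^-7 K/W
R_vermiculite fill = ln(228.6/188.6)/(2π×0.0712×17.4) = 0.02471 K/W
R_total = 0.02471 K/W
Q = ΔT/R_total = 114/0.02471

Q ≈ 4610 W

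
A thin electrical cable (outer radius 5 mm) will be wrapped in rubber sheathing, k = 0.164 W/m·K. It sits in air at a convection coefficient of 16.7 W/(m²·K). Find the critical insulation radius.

For a cylinder r_cr = k/h = 0.164/16.7
r_cr = 9.82 mm; since the bare radius (5 mm) is below r_cr, adding a thin layer of insulation will *increase* heat loss.

r_cr ≈ 9.82 mm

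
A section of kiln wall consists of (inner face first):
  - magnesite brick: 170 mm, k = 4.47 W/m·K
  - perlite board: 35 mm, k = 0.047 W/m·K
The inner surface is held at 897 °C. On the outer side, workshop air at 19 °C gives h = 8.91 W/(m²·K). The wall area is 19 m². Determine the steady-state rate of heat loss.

Q ≈ 18600 W

Using the resistance-network approach (series):
R_magnesite brick = L/(kA) = 0.17/(4.47×19) = 0.002002 K/W
R_perlite board = L/(kA) = 0.035/(0.047×19) = 0.03919 K/W
R_outer film = 1/(h_o·A) = 1/(8.91×19) = 0.005907 K/W
R_total = 0.0471 K/W
Q = ΔT / R_total = 878 / 0.0471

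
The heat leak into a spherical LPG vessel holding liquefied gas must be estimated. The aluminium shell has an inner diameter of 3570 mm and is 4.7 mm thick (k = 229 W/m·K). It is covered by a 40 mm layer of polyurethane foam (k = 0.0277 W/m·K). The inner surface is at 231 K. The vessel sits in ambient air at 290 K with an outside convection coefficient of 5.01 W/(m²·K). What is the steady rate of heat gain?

Each spherical layer contributes R = (1/r_i − 1/r_o)/(4πk):
R_aluminium shell = (1/1.785 − 1/1.7897)/(4π×229) = 5.113×10^-7 K/W
R_polyurethane foam = (1/1.7897 − 1/1.8297)/(4π×0.0277) = 0.03509 K/W
R_outer film = 1/(h·4πr_o²) = 1/(5.01×4π×1.8297²) = 0.004745 K/W
R_total = 0.03984 K/W
Q = ΔT/R_total = 59/0.03984

Q ≈ 1480 W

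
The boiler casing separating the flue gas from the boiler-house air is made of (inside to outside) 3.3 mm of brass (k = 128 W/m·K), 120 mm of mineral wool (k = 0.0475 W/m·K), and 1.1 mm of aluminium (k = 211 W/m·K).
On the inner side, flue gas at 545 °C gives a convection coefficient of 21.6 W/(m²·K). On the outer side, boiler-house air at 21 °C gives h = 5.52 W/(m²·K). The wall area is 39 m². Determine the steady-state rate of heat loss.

Q ≈ 7420 W

Series thermal resistances:
R_inner film = 1/(h_i·A) = 1/(21.6×39) = 0.001187 K/W
R_brass = L/(kA) = 0.0033/(128×39) = 6.611×10^-7 K/W
R_mineral wool = L/(kA) = 0.12/(0.0475×39) = 0.06478 K/W
R_aluminium = L/(kA) = 0.0011/(211×39) = 1.337×10^-7 K/W
R_outer film = 1/(h_o·A) = 1/(5.52×39) = 0.004645 K/W
R_total = 0.07061 K/W
Q = ΔT / R_total = 524 / 0.07061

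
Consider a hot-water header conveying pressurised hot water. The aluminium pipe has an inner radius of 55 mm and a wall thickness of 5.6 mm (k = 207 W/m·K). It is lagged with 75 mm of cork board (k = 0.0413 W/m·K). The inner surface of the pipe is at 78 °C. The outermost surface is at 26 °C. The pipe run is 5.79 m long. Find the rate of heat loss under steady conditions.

Q ≈ 97 W

For a radial system each layer contributes R = ln(r_out/r_in)/(2πkL); films add R = 1/(hA).
R_aluminium pipe wall = ln(60.6/55)/(2π×207×5.79) = 1.288×10^-5 K/W
R_cork board = ln(135.6/60.6)/(2π×0.0413×5.79) = 0.5361 K/W
R_total = 0.5361 K/W
Q = ΔT/R_total = 52/0.5361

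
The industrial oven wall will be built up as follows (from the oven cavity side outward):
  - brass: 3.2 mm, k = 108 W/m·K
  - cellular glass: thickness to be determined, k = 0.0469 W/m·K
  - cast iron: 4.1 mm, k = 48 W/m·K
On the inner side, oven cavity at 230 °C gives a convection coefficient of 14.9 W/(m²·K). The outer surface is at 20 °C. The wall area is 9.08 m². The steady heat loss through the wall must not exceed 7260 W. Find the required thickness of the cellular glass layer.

L ≈ 9.16 mm

Treating each layer as a thermal resistance in series:
R_inner film = 1/(h_i·A) = 1/(14.9×9.08) = 0.007391 K/W
R_brass = L/(kA) = 0.0032/(108×9.08) = 3.263×10^-6 K/W
R_cast iron = L/(kA) = 0.0041/(48×9.08) = 9.407×10^-6 K/W
Sum of the known resistances R_other = 0.007404 K/W
Required total resistance R_tot = ΔT/Q_allow = 210/7260 = 0.02893 K/W
R_cellular glass = R_tot − R_other = 0.02152 K/W
L = R·k·A = 0.02152×0.0469×9.08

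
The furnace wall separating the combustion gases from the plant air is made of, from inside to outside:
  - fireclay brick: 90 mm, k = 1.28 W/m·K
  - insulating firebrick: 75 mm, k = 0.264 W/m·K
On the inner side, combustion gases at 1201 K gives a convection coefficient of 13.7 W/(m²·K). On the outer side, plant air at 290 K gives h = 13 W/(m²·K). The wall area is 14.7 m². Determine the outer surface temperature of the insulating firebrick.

T ≈ 429 K

Model the wall as resistances in series:
R_inner film = 1/(h_i·A) = 1/(13.7×14.7) = 0.004965 K/W
R_fireclay brick = L/(kA) = 0.09/(1.28×14.7) = 0.004783 K/W
R_insulating firebrick = L/(kA) = 0.075/(0.264×14.7) = 0.01933 K/W
R_outer film = 1/(h_o·A) = 1/(13×14.7) = 0.005233 K/W
R_total = 0.03431 K/W;  Q = ΔT/R_total = 911/0.03431 = 26550 W
T_interface = T_inner − Q·ΣR(inner→interface) = 1201 − 26600×0.02907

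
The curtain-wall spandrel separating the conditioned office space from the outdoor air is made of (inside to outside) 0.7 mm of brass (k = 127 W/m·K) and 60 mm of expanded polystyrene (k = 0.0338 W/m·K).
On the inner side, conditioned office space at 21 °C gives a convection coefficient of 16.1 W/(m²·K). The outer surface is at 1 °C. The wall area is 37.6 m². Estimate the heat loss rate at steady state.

Series thermal resistances:
R_inner film = 1/(h_i·A) = 1/(16.1×37.6) = 0.001652 K/W
R_brass = L/(kA) = 0.0007/(127×37.6) = 1.466×10^-7 K/W
R_expanded polystyrene = L/(kA) = 0.06/(0.0338×37.6) = 0.04721 K/W
R_total = 0.04886 K/W
Q = ΔT / R_total = 20 / 0.04886

Q ≈ 409 W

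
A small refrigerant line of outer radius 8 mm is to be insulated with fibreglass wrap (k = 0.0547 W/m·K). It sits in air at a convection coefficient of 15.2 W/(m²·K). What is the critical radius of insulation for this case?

For a cylinder r_cr = k/h = 0.0547/15.2
r_cr = 3.6 mm; since the bare radius (8 mm) is above r_cr, any added insulation will reduce heat loss.

r_cr ≈ 3.6 mm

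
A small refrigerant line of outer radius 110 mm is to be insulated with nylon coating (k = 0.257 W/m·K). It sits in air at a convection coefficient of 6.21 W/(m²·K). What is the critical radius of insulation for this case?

r_cr ≈ 41.4 mm

For a cylinder r_cr = k/h = 0.257/6.21
r_cr = 41.4 mm; since the bare radius (110 mm) is above r_cr, any added insulation will reduce heat loss.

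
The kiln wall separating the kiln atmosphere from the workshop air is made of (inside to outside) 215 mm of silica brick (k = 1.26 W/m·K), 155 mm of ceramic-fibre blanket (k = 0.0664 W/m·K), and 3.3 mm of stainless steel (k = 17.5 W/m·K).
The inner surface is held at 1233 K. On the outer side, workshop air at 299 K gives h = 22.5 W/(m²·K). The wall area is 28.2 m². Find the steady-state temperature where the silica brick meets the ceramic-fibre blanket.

T ≈ 1170 K

Treating each layer as a thermal resistance in series:
R_silica brick = L/(kA) = 0.215/(1.26×28.2) = 0.006051 K/W
R_ceramic-fibre blanket = L/(kA) = 0.155/(0.0664×28.2) = 0.08278 K/W
R_stainless steel = L/(kA) = 0.0033/(17.5×28.2) = 6.687×10^-6 K/W
R_outer film = 1/(h_o·A) = 1/(22.5×28.2) = 0.001576 K/W
R_total = 0.09041 K/W;  Q = ΔT/R_total = 934/0.09041 = 10330 W
T_interface = T_inner − Q·ΣR(inner→interface) = 1233 − 10300×0.006051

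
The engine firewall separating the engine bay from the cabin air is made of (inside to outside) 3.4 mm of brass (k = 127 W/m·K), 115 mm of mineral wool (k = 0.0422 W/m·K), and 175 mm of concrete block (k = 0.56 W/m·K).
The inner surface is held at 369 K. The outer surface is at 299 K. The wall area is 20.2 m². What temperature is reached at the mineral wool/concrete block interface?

T ≈ 306 K

Model the wall as resistances in series:
R_brass = L/(kA) = 0.0034/(127×20.2) = 1.325×10^-6 K/W
R_mineral wool = L/(kA) = 0.115/(0.0422×20.2) = 0.1349 K/W
R_concrete block = L/(kA) = 0.175/(0.56×20.2) = 0.01547 K/W
R_total = 0.1504 K/W;  Q = ΔT/R_total = 70/0.1504 = 465.5 W
T_interface = T_inner − Q·ΣR(inner→interface) = 369 − 465×0.1349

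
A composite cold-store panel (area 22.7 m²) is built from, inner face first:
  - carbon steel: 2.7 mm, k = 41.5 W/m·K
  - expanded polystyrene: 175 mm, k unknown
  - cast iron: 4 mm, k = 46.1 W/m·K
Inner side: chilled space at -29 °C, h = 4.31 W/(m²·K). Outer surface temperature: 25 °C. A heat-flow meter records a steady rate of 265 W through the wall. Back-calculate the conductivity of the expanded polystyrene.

k ≈ 0.0398 W/(m·K)

Thermal resistances in series:
R_inner film = 1/(h_i·A) = 1/(4.31×22.7) = 0.01022 K/W
R_carbon steel = L/(kA) = 0.0027/(41.5×22.7) = 2.866×10^-6 K/W
R_cast iron = L/(kA) = 0.004/(46.1×22.7) = 3.822×10^-6 K/W
Sum of known resistances R_other = 0.01023 K/W
Total R = ΔT/Q = 54/265 = 0.2038 K/W
R_expanded polystyrene = R_total − R_other = 0.1935 K/W
k = L/(R·A) = 0.175/(0.1935×22.7)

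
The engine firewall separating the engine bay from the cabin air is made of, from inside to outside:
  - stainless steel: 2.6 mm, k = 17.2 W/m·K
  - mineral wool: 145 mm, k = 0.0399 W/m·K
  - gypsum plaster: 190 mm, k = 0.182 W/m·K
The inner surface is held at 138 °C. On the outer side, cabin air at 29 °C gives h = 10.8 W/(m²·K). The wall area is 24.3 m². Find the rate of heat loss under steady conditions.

Series thermal resistances:
R_stainless steel = L/(kA) = 0.0026/(17.2×24.3) = 6.221×10^-6 K/W
R_mineral wool = L/(kA) = 0.145/(0.0399×24.3) = 0.1496 K/W
R_gypsum plaster = L/(kA) = 0.19/(0.182×24.3) = 0.04296 K/W
R_outer film = 1/(h_o·A) = 1/(10.8×24.3) = 0.00381 K/W
R_total = 0.1963 K/W
Q = ΔT / R_total = 109 / 0.1963

Q ≈ 555 W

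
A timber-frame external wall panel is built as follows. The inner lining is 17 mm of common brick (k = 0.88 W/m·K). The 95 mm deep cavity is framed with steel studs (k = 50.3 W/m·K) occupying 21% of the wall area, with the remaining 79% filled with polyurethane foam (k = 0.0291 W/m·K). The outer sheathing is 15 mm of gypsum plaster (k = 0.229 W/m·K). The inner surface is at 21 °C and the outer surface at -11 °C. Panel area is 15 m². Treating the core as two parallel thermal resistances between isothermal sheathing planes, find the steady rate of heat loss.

Q ≈ 5120 W

Sheathing layers in series; stud and cavity paths in parallel between them.
R_inner = 0.017/(0.88×15) = 0.001288 K/W
R_stud  = 0.095/(50.3×0.21×15) = 5.996×10^-4 K/W
R_cav   = 0.095/(0.0291×0.79×15) = 0.2755 K/W
1/R_core = 1/R_stud + 1/R_cav → R_core = 5.983×10^-4 K/W
R_outer = 0.015/(0.229×15) = 0.004367 K/W
R_total = 0.006253 K/W
Q = ΔT/R_total = 32/0.006253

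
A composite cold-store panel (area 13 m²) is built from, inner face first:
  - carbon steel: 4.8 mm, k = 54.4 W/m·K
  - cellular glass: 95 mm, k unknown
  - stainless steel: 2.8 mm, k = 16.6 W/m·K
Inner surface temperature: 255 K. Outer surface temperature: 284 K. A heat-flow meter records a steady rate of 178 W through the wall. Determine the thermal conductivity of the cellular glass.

k ≈ 0.0449 W/(m·K)

Using the resistance-network approach (series):
R_carbon steel = L/(kA) = 0.0048/(54.4×13) = 6.787×10^-6 K/W
R_stainless steel = L/(kA) = 0.0028/(16.6×13) = 1.297×10^-5 K/W
Sum of known resistances R_other = 1.976×10^-5 K/W
Total R = ΔT/Q = 29/178 = 0.1629 K/W
R_cellular glass = R_total − R_other = 0.1629 K/W
k = L/(R·A) = 0.095/(0.1629×13)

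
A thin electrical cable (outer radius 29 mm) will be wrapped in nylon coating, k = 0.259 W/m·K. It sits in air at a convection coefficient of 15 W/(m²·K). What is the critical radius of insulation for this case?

For a cylinder r_cr = k/h = 0.259/15
r_cr = 17.3 mm; since the bare radius (29 mm) is above r_cr, any added insulation will reduce heat loss.

r_cr ≈ 17.3 mm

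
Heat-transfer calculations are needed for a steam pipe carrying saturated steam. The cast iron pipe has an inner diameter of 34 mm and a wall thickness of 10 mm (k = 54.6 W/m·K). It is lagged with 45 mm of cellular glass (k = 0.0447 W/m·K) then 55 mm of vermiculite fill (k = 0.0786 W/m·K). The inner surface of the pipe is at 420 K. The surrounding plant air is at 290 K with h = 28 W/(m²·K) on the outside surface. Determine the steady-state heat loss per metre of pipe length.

Per-layer cylindrical resistances, series-summed:
R_cast iron pipe wall = ln(27/17)/(2π×54.6×1) = 0.001349 K/W
R_cellular glass = ln(72/27)/(2π×0.0447×1) = 3.492 K/W
R_vermiculite fill = ln(127/72)/(2π×0.0786×1) = 1.149 K/W
R_outer film = 1/(h_o·2πr_oL) = 1/(28×2π×0.127×1) = 0.04476 K/W
R_total = 4.688 K/W
Q = ΔT/R_total = 130/4.688

q′ ≈ 27.7 W/m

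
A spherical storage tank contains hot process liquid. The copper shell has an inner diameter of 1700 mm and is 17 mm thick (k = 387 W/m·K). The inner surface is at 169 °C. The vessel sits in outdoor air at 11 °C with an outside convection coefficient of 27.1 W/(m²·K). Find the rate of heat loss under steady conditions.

Q ≈ 40400 W

Each spherical layer contributes R = (1/r_i − 1/r_o)/(4πk):
R_copper shell = (1/0.85 − 1/0.867)/(4π×387) = 4.743×10^-6 K/W
R_outer film = 1/(h·4πr_o²) = 1/(27.1×4π×0.867²) = 0.003906 K/W
R_total = 0.003911 K/W
Q = ΔT/R_total = 158/0.003911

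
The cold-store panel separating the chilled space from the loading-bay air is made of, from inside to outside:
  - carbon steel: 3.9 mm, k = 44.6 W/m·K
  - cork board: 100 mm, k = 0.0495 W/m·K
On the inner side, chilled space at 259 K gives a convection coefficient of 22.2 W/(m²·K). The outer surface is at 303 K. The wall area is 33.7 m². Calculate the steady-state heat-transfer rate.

Series thermal resistances:
R_inner film = 1/(h_i·A) = 1/(22.2×33.7) = 0.001337 K/W
R_carbon steel = L/(kA) = 0.0039/(44.6×33.7) = 2.595×10^-6 K/W
R_cork board = L/(kA) = 0.1/(0.0495×33.7) = 0.05995 K/W
R_total = 0.06129 K/W
Q = ΔT / R_total = 44 / 0.06129

Q ≈ 718 W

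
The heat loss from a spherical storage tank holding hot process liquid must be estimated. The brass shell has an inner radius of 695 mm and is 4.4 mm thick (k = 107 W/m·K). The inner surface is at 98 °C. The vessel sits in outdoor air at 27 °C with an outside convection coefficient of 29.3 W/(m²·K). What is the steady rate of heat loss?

Radial (spherical) resistances in series:
R_brass shell = (1/0.695 − 1/0.6994)/(4π×107) = 6.732×10^-6 K/W
R_outer film = 1/(h·4πr_o²) = 1/(29.3×4π×0.6994²) = 0.005552 K/W
R_total = 0.005559 K/W
Q = ΔT/R_total = 71/0.005559

Q ≈ 12800 W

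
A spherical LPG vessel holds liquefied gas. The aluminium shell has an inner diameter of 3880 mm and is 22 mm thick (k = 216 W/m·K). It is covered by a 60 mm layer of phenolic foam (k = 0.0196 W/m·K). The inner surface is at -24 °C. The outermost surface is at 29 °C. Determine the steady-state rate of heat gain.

For a spherical shell R = (1/r₁ − 1/r₂)/(4πk); film R = 1/(h·4πr²). In series:
R_aluminium shell = (1/1.94 − 1/1.962)/(4π×216) = 2.129×10^-6 K/W
R_phenolic foam = (1/1.962 − 1/2.022)/(4π×0.0196) = 0.06141 K/W
R_total = 0.06141 K/W
Q = ΔT/R_total = 53/0.06141

Q ≈ 863 W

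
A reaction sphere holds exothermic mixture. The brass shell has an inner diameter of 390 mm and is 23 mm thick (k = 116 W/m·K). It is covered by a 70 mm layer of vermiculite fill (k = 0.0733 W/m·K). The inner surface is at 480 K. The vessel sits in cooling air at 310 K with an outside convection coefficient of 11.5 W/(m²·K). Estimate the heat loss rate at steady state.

Spherical conduction: R = (1/r_in − 1/r_out)/(4πk) per layer; series-sum.
R_brass shell = (1/0.195 − 1/0.218)/(4π×116) = 3.712×10^-4 K/W
R_vermiculite fill = (1/0.218 − 1/0.288)/(4π×0.0733) = 1.21 K/W
R_outer film = 1/(h·4πr_o²) = 1/(11.5×4π×0.288²) = 0.08343 K/W
R_total = 1.294 K/W
Q = ΔT/R_total = 170/1.294

Q ≈ 131 W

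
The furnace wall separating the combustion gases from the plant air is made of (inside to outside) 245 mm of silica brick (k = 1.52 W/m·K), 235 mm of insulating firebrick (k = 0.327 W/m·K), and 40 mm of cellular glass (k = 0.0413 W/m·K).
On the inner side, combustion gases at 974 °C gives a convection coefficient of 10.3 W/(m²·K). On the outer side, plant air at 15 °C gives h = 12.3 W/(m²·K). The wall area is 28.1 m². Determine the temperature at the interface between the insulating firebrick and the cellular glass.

Model the wall as resistances in series:
R_inner film = 1/(h_i·A) = 1/(10.3×28.1) = 0.003455 K/W
R_silica brick = L/(kA) = 0.245/(1.52×28.1) = 0.005736 K/W
R_insulating firebrick = L/(kA) = 0.235/(0.327×28.1) = 0.02557 K/W
R_cellular glass = L/(kA) = 0.04/(0.0413×28.1) = 0.03447 K/W
R_outer film = 1/(h_o·A) = 1/(12.3×28.1) = 0.002893 K/W
R_total = 0.07213 K/W;  Q = ΔT/R_total = 959/0.07213 = 13300 W
T_interface = T_inner − Q·ΣR(inner→interface) = 974 − 13300×0.03477

T ≈ 512 °C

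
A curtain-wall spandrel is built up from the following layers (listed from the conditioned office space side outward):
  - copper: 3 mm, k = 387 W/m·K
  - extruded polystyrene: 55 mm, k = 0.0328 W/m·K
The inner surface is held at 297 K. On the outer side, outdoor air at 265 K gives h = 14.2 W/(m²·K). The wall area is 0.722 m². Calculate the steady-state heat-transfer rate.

Q ≈ 13.2 W

Series thermal resistances:
R_copper = L/(kA) = 0.003/(387×0.722) = 1.074×10^-5 K/W
R_extruded polystyrene = L/(kA) = 0.055/(0.0328×0.722) = 2.322 K/W
R_outer film = 1/(h_o·A) = 1/(14.2×0.722) = 0.09754 K/W
R_total = 2.42 K/W
Q = ΔT / R_total = 32 / 2.42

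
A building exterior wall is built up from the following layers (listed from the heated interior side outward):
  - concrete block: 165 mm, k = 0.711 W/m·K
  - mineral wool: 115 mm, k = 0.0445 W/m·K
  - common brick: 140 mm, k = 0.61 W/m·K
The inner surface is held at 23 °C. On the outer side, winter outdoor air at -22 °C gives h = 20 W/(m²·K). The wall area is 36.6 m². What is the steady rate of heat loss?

Q ≈ 532 W

Thermal resistances in series:
R_concrete block = L/(kA) = 0.165/(0.711×36.6) = 0.006341 K/W
R_mineral wool = L/(kA) = 0.115/(0.0445×36.6) = 0.07061 K/W
R_common brick = L/(kA) = 0.14/(0.61×36.6) = 0.006271 K/W
R_outer film = 1/(h_o·A) = 1/(20×36.6) = 0.001366 K/W
R_total = 0.08459 K/W
Q = ΔT / R_total = 45 / 0.08459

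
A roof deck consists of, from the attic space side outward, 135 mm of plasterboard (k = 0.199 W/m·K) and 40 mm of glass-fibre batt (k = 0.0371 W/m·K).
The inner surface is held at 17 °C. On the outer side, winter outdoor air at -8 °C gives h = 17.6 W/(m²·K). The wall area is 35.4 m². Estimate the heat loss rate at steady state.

Q ≈ 488 W

Thermal resistances in series:
R_plasterboard = L/(kA) = 0.135/(0.199×35.4) = 0.01916 K/W
R_glass-fibre batt = L/(kA) = 0.04/(0.0371×35.4) = 0.03046 K/W
R_outer film = 1/(h_o·A) = 1/(17.6×35.4) = 0.001605 K/W
R_total = 0.05123 K/W
Q = ΔT / R_total = 25 / 0.05123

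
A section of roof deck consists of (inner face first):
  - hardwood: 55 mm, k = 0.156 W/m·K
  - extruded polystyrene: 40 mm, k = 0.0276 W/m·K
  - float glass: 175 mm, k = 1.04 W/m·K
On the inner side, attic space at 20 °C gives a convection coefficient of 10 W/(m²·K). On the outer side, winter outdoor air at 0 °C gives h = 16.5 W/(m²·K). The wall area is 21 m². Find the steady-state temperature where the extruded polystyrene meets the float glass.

T ≈ 2.15 °C

Model the wall as resistances in series:
R_inner film = 1/(h_i·A) = 1/(10×21) = 0.004762 K/W
R_hardwood = L/(kA) = 0.055/(0.156×21) = 0.01679 K/W
R_extruded polystyrene = L/(kA) = 0.04/(0.0276×21) = 0.06901 K/W
R_float glass = L/(kA) = 0.175/(1.04×21) = 0.008013 K/W
R_outer film = 1/(h_o·A) = 1/(16.5×21) = 0.002886 K/W
R_total = 0.1015 K/W;  Q = ΔT/R_total = 20/0.1015 = 197.1 W
T_interface = T_inner − Q·ΣR(inner→interface) = 20 − 197×0.09056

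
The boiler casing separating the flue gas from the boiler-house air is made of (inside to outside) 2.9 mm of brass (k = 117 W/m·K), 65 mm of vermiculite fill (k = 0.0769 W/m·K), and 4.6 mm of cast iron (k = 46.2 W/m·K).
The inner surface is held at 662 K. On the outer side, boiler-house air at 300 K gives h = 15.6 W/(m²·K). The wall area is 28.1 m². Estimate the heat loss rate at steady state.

Series thermal resistances:
R_brass = L/(kA) = 0.0029/(117×28.1) = 8.821×10^-7 K/W
R_vermiculite fill = L/(kA) = 0.065/(0.0769×28.1) = 0.03008 K/W
R_cast iron = L/(kA) = 0.0046/(46.2×28.1) = 3.543×10^-6 K/W
R_outer film = 1/(h_o·A) = 1/(15.6×28.1) = 0.002281 K/W
R_total = 0.03237 K/W
Q = ΔT / R_total = 362 / 0.03237

Q ≈ 11200 W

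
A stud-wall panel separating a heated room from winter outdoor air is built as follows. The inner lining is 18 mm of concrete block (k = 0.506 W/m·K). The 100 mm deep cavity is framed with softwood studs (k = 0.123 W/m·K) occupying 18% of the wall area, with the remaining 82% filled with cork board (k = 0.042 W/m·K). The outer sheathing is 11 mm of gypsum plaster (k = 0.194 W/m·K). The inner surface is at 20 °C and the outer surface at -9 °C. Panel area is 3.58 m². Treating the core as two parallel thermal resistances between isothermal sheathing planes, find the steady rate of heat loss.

Sheathing layers in series; stud and cavity paths in parallel between them.
R_inner = 0.018/(0.506×3.58) = 0.009937 K/W
R_stud  = 0.1/(0.123×0.18×3.58) = 1.262 K/W
R_cav   = 0.1/(0.042×0.82×3.58) = 0.8111 K/W
1/R_core = 1/R_stud + 1/R_cav → R_core = 0.4937 K/W
R_outer = 0.011/(0.194×3.58) = 0.01584 K/W
R_total = 0.5195 K/W
Q = ΔT/R_total = 29/0.5195

Q ≈ 55.8 W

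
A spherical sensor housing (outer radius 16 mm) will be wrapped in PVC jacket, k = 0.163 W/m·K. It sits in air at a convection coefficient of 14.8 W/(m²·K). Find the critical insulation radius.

For a sphere r_cr = 2k/h = 2×0.163/14.8
r_cr = 22 mm; since the bare radius (16 mm) is below r_cr, adding a thin layer of insulation will *increase* heat loss.

r_cr ≈ 22 mm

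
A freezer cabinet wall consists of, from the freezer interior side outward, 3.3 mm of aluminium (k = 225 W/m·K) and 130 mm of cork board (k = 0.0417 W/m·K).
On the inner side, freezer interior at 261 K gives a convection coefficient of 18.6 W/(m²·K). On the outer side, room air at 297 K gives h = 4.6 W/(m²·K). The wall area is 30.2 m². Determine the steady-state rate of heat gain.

Q ≈ 321 W

Using the resistance-network approach (series):
R_inner film = 1/(h_i·A) = 1/(18.6×30.2) = 0.00178 K/W
R_aluminium = L/(kA) = 0.0033/(225×30.2) = 4.857×10^-7 K/W
R_cork board = L/(kA) = 0.13/(0.0417×30.2) = 0.1032 K/W
R_outer film = 1/(h_o·A) = 1/(4.6×30.2) = 0.007198 K/W
R_total = 0.1122 K/W
Q = ΔT / R_total = 36 / 0.1122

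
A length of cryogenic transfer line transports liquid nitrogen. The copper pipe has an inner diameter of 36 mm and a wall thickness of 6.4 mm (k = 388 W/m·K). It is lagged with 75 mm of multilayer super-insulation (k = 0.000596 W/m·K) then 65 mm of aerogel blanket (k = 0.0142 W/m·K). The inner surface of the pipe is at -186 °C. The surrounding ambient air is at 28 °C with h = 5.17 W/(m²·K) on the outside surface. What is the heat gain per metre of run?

q′ ≈ 0.562 W/m

Cylindrical conduction, so R = ln(r₂/r₁)/(2πkL) per layer, in series:
R_copper pipe wall = ln(24.4/18)/(2π×388×1) = 1.248×10^-4 K/W
R_multilayer super-insulation = ln(99.4/24.4)/(2π×0.000596×1) = 375.1 K/W
R_aerogel blanket = ln(164.4/99.4)/(2π×0.0142×1) = 5.639 K/W
R_outer film = 1/(h_o·2πr_oL) = 1/(5.17×2π×0.1644×1) = 0.1873 K/W
R_total = 380.9 K/W
Q = ΔT/R_total = 214/380.9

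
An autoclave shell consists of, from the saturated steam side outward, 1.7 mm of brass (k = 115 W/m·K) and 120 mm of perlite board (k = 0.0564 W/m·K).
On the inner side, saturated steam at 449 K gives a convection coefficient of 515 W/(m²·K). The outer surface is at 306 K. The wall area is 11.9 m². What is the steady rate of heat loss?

Treating each layer as a thermal resistance in series:
R_inner film = 1/(h_i·A) = 1/(515×11.9) = 1.632×10^-4 K/W
R_brass = L/(kA) = 0.0017/(115×11.9) = 1.242×10^-6 K/W
R_perlite board = L/(kA) = 0.12/(0.0564×11.9) = 0.1788 K/W
R_total = 0.179 K/W
Q = ΔT / R_total = 143 / 0.179

Q ≈ 799 W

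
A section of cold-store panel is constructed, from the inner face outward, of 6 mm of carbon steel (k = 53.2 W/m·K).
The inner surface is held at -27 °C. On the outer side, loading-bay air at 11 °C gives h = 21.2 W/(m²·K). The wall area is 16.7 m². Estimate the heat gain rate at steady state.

Q ≈ 13400 W

Model the wall as resistances in series:
R_carbon steel = L/(kA) = 0.006/(53.2×16.7) = 6.753×10^-6 K/W
R_outer film = 1/(h_o·A) = 1/(21.2×16.7) = 0.002825 K/W
R_total = 0.002831 K/W
Q = ΔT / R_total = 38 / 0.002831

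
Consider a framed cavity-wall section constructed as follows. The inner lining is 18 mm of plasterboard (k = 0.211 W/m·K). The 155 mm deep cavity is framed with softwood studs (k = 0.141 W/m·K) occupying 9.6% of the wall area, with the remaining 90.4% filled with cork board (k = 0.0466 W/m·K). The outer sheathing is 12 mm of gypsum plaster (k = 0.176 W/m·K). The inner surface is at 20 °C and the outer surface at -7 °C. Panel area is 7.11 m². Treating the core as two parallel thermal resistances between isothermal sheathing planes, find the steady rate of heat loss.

Q ≈ 65.3 W

Sheathing layers in series; stud and cavity paths in parallel between them.
R_inner = 0.018/(0.211×7.11) = 0.012 K/W
R_stud  = 0.155/(0.141×0.096×7.11) = 1.611 K/W
R_cav   = 0.155/(0.0466×0.904×7.11) = 0.5175 K/W
1/R_core = 1/R_stud + 1/R_cav → R_core = 0.3917 K/W
R_outer = 0.012/(0.176×7.11) = 0.00959 K/W
R_total = 0.4132 K/W
Q = ΔT/R_total = 27/0.4132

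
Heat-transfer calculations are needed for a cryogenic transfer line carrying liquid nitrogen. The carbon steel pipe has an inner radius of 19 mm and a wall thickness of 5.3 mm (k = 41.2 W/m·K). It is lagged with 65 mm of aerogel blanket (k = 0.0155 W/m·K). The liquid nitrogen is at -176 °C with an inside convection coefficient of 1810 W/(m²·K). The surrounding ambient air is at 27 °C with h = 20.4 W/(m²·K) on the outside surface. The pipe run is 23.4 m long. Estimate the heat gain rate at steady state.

Q ≈ 353 W

Radial resistances (cylindrical: R_cond = ln(r_o/r_i)/(2πkL), R_conv = 1/(h·2πrL)):
R_inner film = 1/(h_i·2πr₁L) = 1/(1810×2π×0.019×23.4) = 1.978×10^-4 K/W
R_carbon steel pipe wall = ln(24.3/19)/(2π×41.2×23.4) = 4.062×10^-5 K/W
R_aerogel blanket = ln(89.3/24.3)/(2π×0.0155×23.4) = 0.5711 K/W
R_outer film = 1/(h_o·2πr_oL) = 1/(20.4×2π×0.0893×23.4) = 0.003734 K/W
R_total = 0.5751 K/W
Q = ΔT/R_total = 203/0.5751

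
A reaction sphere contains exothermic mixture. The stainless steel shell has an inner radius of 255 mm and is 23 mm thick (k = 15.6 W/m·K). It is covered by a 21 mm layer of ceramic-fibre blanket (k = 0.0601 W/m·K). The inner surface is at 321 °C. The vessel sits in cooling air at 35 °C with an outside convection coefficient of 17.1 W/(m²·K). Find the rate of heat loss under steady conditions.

Q ≈ 737 W

Spherical conduction: R = (1/r_in − 1/r_out)/(4πk) per layer; series-sum.
R_stainless steel shell = (1/0.255 − 1/0.278)/(4π×15.6) = 0.001655 K/W
R_ceramic-fibre blanket = (1/0.278 − 1/0.299)/(4π×0.0601) = 0.3345 K/W
R_outer film = 1/(h·4πr_o²) = 1/(17.1×4π×0.299²) = 0.05205 K/W
R_total = 0.3882 K/W
Q = ΔT/R_total = 286/0.3882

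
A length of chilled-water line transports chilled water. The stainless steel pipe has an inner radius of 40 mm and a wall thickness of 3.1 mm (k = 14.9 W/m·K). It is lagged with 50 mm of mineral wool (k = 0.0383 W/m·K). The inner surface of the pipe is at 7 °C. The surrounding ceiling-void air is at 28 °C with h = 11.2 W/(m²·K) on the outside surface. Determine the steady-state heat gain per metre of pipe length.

q′ ≈ 6.26 W/m

Radial resistances (cylindrical: R_cond = ln(r_o/r_i)/(2πkL), R_conv = 1/(h·2πrL)):
R_stainless steel pipe wall = ln(43.1/40)/(2π×14.9×1) = 7.973×10^-4 K/W
R_mineral wool = ln(93.1/43.1)/(2π×0.0383×1) = 3.2 K/W
R_outer film = 1/(h_o·2πr_oL) = 1/(11.2×2π×0.0931×1) = 0.1526 K/W
R_total = 3.354 K/W
Q = ΔT/R_total = 21/3.354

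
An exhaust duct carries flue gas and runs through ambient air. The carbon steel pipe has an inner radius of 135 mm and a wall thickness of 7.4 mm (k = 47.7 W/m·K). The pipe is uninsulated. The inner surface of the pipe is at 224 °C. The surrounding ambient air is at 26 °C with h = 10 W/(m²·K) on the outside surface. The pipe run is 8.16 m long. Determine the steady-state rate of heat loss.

Treating each annulus and film as a series resistance:
R_carbon steel pipe wall = ln(142.4/135)/(2π×47.7×8.16) = 2.182×10^-5 K/W
R_outer film = 1/(h_o·2πr_oL) = 1/(10×2π×0.1424×8.16) = 0.0137 K/W
R_total = 0.01372 K/W
Q = ΔT/R_total = 198/0.01372

Q ≈ 14400 W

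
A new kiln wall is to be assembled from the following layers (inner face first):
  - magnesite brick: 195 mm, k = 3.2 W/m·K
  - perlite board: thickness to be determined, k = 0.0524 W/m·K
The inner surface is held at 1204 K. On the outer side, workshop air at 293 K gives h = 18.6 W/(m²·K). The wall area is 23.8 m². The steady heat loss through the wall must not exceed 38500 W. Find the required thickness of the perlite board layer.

L ≈ 23.5 mm

Treating each layer as a thermal resistance in series:
R_magnesite brick = L/(kA) = 0.195/(3.2×23.8) = 0.00256 K/W
R_outer film = 1/(h_o·A) = 1/(18.6×23.8) = 0.002259 K/W
Sum of the known resistances R_other = 0.004819 K/W
Required total resistance R_tot = ΔT/Q_allow = 911/38500 = 0.02366 K/W
R_perlite board = R_tot − R_other = 0.01884 K/W
L = R·k·A = 0.01884×0.0524×23.8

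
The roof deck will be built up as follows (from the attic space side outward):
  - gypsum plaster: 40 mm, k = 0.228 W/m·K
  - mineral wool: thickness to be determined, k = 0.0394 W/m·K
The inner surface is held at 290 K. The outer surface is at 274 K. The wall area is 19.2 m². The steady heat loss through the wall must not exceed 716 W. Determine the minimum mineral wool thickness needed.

L ≈ 9.99 mm

Model the wall as resistances in series:
R_gypsum plaster = L/(kA) = 0.04/(0.228×19.2) = 0.009137 K/W
Sum of the known resistances R_other = 0.009137 K/W
Required total resistance R_tot = ΔT/Q_allow = 16/716 = 0.02235 K/W
R_mineral wool = R_tot − R_other = 0.01321 K/W
L = R·k·A = 0.01321×0.0394×19.2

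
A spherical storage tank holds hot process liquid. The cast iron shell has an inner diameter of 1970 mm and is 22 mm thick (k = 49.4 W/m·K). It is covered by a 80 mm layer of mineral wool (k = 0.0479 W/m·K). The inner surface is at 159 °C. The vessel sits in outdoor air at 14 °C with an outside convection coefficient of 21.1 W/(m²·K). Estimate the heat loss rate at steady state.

Each spherical layer contributes R = (1/r_i − 1/r_o)/(4πk):
R_cast iron shell = (1/0.985 − 1/1.007)/(4π×49.4) = 3.573×10^-5 K/W
R_mineral wool = (1/1.007 − 1/1.087)/(4π×0.0479) = 0.1214 K/W
R_outer film = 1/(h·4πr_o²) = 1/(21.1×4π×1.087²) = 0.003192 K/W
R_total = 0.1246 K/W
Q = ΔT/R_total = 145/0.1246

Q ≈ 1160 W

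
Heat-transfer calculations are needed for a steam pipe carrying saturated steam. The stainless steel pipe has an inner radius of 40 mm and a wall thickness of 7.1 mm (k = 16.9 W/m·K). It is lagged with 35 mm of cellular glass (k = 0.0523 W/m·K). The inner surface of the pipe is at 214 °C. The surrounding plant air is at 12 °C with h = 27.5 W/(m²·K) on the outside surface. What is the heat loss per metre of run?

q′ ≈ 115 W/m

For a radial system each layer contributes R = ln(r_out/r_in)/(2πkL); films add R = 1/(hA).
R_stainless steel pipe wall = ln(47.1/40)/(2π×16.9×1) = 0.001539 K/W
R_cellular glass = ln(82.1/47.1)/(2π×0.0523×1) = 1.691 K/W
R_outer film = 1/(h_o·2πr_oL) = 1/(27.5×2π×0.0821×1) = 0.07049 K/W
R_total = 1.763 K/W
Q = ΔT/R_total = 202/1.763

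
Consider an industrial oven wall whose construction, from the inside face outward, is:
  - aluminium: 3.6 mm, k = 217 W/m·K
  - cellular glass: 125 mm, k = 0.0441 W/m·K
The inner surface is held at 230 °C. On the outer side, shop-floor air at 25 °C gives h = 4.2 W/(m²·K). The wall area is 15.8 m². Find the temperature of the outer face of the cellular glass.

Thermal resistances in series:
R_aluminium = L/(kA) = 0.0036/(217×15.8) = 1.05×10^-6 K/W
R_cellular glass = L/(kA) = 0.125/(0.0441×15.8) = 0.1794 K/W
R_outer film = 1/(h_o·A) = 1/(4.2×15.8) = 0.01507 K/W
R_total = 0.1945 K/W;  Q = ΔT/R_total = 205/0.1945 = 1054 W
T_interface = T_inner − Q·ΣR(inner→interface) = 230 − 1050×0.1794

T ≈ 40.9 °C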